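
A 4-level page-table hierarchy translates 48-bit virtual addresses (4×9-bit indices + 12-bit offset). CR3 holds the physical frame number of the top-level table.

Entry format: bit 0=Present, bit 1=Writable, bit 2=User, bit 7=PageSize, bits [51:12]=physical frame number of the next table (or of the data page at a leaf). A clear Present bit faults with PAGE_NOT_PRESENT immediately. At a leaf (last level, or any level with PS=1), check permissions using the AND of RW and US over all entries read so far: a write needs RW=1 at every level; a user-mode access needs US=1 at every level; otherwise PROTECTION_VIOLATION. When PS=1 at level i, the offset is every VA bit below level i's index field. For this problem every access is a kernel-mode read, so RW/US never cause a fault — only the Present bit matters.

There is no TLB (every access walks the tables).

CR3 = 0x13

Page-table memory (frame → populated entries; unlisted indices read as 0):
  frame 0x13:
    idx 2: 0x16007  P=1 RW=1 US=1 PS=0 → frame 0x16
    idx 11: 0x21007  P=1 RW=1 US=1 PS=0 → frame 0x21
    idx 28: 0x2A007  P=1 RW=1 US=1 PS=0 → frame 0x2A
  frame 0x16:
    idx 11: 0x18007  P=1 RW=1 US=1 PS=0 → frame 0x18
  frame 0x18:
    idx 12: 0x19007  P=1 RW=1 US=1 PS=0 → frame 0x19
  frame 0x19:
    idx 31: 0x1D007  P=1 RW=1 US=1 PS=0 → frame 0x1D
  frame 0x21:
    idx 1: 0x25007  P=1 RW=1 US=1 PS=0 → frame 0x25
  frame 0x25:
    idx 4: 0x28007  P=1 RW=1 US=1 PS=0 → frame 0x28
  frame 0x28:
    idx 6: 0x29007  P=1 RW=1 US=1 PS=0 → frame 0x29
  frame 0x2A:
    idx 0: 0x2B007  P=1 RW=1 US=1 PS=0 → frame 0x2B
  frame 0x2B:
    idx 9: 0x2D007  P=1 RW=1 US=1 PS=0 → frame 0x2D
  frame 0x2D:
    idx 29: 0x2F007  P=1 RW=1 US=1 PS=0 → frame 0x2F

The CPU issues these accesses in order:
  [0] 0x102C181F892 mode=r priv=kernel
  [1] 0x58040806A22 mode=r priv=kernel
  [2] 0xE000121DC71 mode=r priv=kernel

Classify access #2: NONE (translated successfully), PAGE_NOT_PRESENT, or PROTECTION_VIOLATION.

Trace:
#0 VA=0x102C181F892 (r,kernel):
  [0] read 0x13 idx=2: raw=0x16007 flags P=1 W=1 U=1 S=0
  [1] read 0x16 idx=11: raw=0x18007 flags P=1 W=1 U=1 S=0
  [2] read 0x18 idx=12: raw=0x19007 flags P=1 W=1 U=1 S=0
  [3] read 0x19 idx=31: raw=0x1D007 flags P=1 W=1 U=1 S=0
  ⇒ phys 0x1D892  [4 reads]
#1 VA=0x58040806A22 (r,kernel):
  [0] read 0x13 idx=11: raw=0x21007 flags P=1 W=1 U=1 S=0
  [1] read 0x21 idx=1: raw=0x25007 flags P=1 W=1 U=1 S=0
  [2] read 0x25 idx=4: raw=0x28007 flags P=1 W=1 U=1 S=0
  [3] read 0x28 idx=6: raw=0x29007 flags P=1 W=1 U=1 S=0
  ⇒ phys 0x29A22  [4 reads]
#2 VA=0xE000121DC71 (r,kernel):
  [0] read 0x13 idx=28: raw=0x2A007 flags P=1 W=1 U=1 S=0
  [1] read 0x2A idx=0: raw=0x2B007 flags P=1 W=1 U=1 S=0
  [2] read 0x2B idx=9: raw=0x2D007 flags P=1 W=1 U=1 S=0
  [3] read 0x2D idx=29: raw=0x2F007 flags P=1 W=1 U=1 S=0
  ⇒ phys 0x2FC71  [4 reads]

Access #2 fault: NONE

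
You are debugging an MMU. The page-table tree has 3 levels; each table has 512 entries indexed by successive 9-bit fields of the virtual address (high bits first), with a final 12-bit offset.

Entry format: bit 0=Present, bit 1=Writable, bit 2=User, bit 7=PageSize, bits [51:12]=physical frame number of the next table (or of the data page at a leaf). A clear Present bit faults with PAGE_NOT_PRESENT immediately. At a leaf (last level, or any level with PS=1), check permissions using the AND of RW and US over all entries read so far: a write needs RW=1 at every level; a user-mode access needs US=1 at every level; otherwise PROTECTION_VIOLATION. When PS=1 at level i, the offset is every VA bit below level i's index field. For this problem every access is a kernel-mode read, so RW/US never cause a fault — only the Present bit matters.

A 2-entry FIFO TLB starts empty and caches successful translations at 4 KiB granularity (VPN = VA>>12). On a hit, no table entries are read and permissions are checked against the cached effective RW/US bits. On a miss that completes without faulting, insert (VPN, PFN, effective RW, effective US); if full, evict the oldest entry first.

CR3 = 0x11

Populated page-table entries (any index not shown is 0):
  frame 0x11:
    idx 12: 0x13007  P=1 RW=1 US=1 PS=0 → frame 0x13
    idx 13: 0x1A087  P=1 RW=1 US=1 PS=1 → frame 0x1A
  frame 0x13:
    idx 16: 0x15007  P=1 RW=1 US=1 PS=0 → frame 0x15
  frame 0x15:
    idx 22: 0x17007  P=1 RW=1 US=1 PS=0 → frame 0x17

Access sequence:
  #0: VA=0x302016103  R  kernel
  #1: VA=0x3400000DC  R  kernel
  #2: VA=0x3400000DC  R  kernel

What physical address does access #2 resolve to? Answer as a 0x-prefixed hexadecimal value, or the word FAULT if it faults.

Walk each access:
#0 VA=0x302016103 (r,kernel):
  L0 @0x11[12] → 0x13007  P=1,RW=1,US=1,PS=0
  L1 @0x13[16] → 0x15007  P=1,RW=1,US=1,PS=0
  L2 @0x15[22] → 0x17007  P=1,RW=1,US=1,PS=0
  ⇒ phys 0x17103  [3 reads]
#1 VA=0x3400000DC (r,kernel):
  L0 @0x11[13] → 0x1A087  P=1,RW=1,US=1,PS=1
  ⇒ phys 0x1A0DC (huge @L0)  [1 reads]
#2 VA=0x3400000DC (r,kernel):
  TLB hit vpn=0x340000 → PA=0x1A0DC

Access #2 PA: 0x1A0DC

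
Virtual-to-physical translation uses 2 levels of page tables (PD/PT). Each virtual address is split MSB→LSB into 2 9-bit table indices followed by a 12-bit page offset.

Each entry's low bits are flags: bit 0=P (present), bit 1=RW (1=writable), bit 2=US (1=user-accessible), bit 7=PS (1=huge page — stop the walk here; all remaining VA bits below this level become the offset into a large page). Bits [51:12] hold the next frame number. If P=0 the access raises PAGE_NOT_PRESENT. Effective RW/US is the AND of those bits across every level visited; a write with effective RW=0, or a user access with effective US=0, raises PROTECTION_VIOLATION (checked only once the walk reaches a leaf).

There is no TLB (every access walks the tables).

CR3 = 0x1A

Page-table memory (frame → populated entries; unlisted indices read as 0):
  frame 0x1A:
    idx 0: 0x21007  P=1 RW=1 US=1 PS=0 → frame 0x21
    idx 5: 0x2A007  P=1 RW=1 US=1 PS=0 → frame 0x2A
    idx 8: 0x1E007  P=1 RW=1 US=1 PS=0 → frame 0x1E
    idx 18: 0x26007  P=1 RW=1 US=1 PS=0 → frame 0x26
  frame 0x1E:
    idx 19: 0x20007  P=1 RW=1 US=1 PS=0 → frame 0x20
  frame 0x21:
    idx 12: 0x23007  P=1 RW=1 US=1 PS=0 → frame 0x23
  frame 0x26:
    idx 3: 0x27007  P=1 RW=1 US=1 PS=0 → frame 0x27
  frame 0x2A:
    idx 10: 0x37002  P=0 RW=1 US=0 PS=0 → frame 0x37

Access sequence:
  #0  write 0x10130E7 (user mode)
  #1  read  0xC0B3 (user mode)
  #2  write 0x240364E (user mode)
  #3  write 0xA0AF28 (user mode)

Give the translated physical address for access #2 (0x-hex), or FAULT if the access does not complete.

Per-access translation:
#0 VA=0x10130E7 (w,user):
  [0] read 0x1A idx=8: raw=0x1E007 flags P=1 W=1 U=1 S=0
  [1] read 0x1E idx=19: raw=0x20007 flags P=1 W=1 U=1 S=0
  ✓ 0x200E7  — 2 lookups
#1 VA=0xC0B3 (r,user):
  [0] read 0x1A idx=0: raw=0x21007 flags P=1 W=1 U=1 S=0
  [1] read 0x21 idx=12: raw=0x23007 flags P=1 W=1 U=1 S=0
  ✓ 0x230B3  — 2 lookups
#2 VA=0x240364E (w,user):
  [0] read 0x1A idx=18: raw=0x26007 flags P=1 W=1 U=1 S=0
  [1] read 0x26 idx=3: raw=0x27007 flags P=1 W=1 U=1 S=0
  ✓ 0x2764E  — 2 lookups
#3 VA=0xA0AF28 (w,user):
  [0] read 0x1A idx=5: raw=0x2A007 flags P=1 W=1 U=1 S=0
  [1] read 0x2A idx=10: raw=0x37002 flags P=0 W=1 U=0 S=0
  ✗ PAGE_NOT_PRESENT  [2 reads]

Access #2 PA: 0x2764E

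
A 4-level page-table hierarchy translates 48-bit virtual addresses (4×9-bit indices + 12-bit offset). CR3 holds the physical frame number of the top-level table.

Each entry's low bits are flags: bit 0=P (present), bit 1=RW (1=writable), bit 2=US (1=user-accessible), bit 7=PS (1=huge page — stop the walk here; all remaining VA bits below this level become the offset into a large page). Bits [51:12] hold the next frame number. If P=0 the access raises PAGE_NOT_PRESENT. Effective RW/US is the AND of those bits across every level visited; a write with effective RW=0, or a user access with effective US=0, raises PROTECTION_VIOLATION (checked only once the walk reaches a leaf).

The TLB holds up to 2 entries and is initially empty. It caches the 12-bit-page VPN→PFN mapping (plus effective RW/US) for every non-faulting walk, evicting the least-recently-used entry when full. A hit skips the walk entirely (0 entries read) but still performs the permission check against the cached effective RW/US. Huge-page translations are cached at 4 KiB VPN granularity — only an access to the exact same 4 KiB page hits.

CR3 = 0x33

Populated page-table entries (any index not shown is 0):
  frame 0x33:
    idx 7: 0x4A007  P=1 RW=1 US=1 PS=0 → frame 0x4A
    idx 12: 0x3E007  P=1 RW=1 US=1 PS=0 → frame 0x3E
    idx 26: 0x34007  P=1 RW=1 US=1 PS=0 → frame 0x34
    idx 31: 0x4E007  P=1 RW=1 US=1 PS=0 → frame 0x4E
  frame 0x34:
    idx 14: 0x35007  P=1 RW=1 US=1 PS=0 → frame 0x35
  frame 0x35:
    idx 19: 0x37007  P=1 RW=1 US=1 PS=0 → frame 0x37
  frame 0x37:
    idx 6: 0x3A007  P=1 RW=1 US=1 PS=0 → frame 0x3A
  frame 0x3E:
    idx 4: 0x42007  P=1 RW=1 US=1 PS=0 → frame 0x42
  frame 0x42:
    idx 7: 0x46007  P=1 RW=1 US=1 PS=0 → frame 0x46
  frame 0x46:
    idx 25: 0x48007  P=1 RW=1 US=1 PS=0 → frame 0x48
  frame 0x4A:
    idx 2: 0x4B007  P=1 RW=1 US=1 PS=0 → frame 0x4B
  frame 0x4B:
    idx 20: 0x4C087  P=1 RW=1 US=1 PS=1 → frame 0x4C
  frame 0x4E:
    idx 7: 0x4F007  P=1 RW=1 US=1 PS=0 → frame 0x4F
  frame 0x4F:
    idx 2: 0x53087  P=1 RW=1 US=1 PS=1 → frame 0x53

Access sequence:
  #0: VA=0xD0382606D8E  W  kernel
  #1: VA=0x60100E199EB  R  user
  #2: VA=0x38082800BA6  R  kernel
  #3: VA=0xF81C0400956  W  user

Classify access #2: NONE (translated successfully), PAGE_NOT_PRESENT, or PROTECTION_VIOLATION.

Trace:
#0 VA=0xD0382606D8E (w,kernel):
  [0] read 0x33 idx=26: raw=0x34007 flags P=1 W=1 U=1 S=0
  [1] read 0x34 idx=14: raw=0x35007 flags P=1 W=1 U=1 S=0
  [2] read 0x35 idx=19: raw=0x37007 flags P=1 W=1 U=1 S=0
  [3] read 0x37 idx=6: raw=0x3A007 flags P=1 W=1 U=1 S=0
  ⇒ phys 0x3AD8E  [4 reads]
#1 VA=0x60100E199EB (r,user):
  [0] read 0x33 idx=12: raw=0x3E007 flags P=1 W=1 U=1 S=0
  [1] read 0x3E idx=4: raw=0x42007 flags P=1 W=1 U=1 S=0
  [2] read 0x42 idx=7: raw=0x46007 flags P=1 W=1 U=1 S=0
  [3] read 0x46 idx=25: raw=0x48007 flags P=1 W=1 U=1 S=0
  ⇒ phys 0x489EB  [4 reads]
#2 VA=0x38082800BA6 (r,kernel):
  [0] read 0x33 idx=7: raw=0x4A007 flags P=1 W=1 U=1 S=0
  [1] read 0x4A idx=2: raw=0x4B007 flags P=1 W=1 U=1 S=0
  [2] read 0x4B idx=20: raw=0x4C087 flags P=1 W=1 U=1 S=1
  ⇒ phys 0x4CBA6 (huge @L2)  [3 reads]
#3 VA=0xF81C0400956 (w,user):
  [0] read 0x33 idx=31: raw=0x4E007 flags P=1 W=1 U=1 S=0
  [1] read 0x4E idx=7: raw=0x4F007 flags P=1 W=1 U=1 S=0
  [2] read 0x4F idx=2: raw=0x53087 flags P=1 W=1 U=1 S=1
  ⇒ phys 0x53956 (huge @L2)  [3 reads]

Access #2 fault: NONE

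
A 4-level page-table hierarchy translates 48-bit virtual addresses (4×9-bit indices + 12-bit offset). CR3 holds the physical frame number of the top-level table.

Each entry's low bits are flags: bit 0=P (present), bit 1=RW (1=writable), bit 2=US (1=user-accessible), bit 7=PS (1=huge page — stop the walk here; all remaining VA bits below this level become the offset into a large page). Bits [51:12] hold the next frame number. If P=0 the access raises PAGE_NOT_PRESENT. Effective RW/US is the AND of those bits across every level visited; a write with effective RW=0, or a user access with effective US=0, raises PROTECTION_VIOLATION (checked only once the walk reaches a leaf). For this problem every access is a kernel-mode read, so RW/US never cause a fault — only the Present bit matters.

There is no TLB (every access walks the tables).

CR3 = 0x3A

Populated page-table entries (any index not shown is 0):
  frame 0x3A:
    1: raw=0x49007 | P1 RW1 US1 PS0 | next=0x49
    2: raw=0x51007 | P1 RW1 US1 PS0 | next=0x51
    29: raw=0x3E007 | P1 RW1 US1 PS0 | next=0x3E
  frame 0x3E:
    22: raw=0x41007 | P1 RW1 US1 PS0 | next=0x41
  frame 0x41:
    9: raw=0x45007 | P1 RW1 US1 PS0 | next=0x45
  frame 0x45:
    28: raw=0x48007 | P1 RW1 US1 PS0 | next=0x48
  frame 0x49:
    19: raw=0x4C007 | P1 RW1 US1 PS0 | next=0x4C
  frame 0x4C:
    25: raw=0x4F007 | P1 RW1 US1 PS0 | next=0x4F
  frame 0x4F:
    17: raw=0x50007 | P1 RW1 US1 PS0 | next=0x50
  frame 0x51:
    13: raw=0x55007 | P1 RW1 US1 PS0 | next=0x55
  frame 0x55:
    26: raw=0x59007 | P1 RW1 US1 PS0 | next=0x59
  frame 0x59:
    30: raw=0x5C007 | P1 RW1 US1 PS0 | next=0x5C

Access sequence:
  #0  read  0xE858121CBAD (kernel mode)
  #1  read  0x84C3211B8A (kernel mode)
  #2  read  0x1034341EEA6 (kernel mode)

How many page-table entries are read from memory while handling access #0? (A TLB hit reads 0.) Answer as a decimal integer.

Per-access translation:
#0 VA=0xE858121CBAD (r,kernel):
  [0] read 0x3A idx=29: raw=0x3E007 flags P=1 W=1 U=1 S=0
  [1] read 0x3E idx=22: raw=0x41007 flags P=1 W=1 U=1 S=0
  [2] read 0x41 idx=9: raw=0x45007 flags P=1 W=1 U=1 S=0
  [3] read 0x45 idx=28: raw=0x48007 flags P=1 W=1 U=1 S=0
  → PA=0x48BAD  (4 entries read)
#1 VA=0x84C3211B8A (r,kernel):
  [0] read 0x3A idx=1: raw=0x49007 flags P=1 W=1 U=1 S=0
  [1] read 0x49 idx=19: raw=0x4C007 flags P=1 W=1 U=1 S=0
  [2] read 0x4C idx=25: raw=0x4F007 flags P=1 W=1 U=1 S=0
  [3] read 0x4F idx=17: raw=0x50007 flags P=1 W=1 U=1 S=0
  → PA=0x50B8A  (4 entries read)
#2 VA=0x1034341EEA6 (r,kernel):
  [0] read 0x3A idx=2: raw=0x51007 flags P=1 W=1 U=1 S=0
  [1] read 0x51 idx=13: raw=0x55007 flags P=1 W=1 U=1 S=0
  [2] read 0x55 idx=26: raw=0x59007 flags P=1 W=1 U=1 S=0
  [3] read 0x59 idx=30: raw=0x5C007 flags P=1 W=1 U=1 S=0
  → PA=0x5CEA6  (4 entries read)

Entries read for #0: 4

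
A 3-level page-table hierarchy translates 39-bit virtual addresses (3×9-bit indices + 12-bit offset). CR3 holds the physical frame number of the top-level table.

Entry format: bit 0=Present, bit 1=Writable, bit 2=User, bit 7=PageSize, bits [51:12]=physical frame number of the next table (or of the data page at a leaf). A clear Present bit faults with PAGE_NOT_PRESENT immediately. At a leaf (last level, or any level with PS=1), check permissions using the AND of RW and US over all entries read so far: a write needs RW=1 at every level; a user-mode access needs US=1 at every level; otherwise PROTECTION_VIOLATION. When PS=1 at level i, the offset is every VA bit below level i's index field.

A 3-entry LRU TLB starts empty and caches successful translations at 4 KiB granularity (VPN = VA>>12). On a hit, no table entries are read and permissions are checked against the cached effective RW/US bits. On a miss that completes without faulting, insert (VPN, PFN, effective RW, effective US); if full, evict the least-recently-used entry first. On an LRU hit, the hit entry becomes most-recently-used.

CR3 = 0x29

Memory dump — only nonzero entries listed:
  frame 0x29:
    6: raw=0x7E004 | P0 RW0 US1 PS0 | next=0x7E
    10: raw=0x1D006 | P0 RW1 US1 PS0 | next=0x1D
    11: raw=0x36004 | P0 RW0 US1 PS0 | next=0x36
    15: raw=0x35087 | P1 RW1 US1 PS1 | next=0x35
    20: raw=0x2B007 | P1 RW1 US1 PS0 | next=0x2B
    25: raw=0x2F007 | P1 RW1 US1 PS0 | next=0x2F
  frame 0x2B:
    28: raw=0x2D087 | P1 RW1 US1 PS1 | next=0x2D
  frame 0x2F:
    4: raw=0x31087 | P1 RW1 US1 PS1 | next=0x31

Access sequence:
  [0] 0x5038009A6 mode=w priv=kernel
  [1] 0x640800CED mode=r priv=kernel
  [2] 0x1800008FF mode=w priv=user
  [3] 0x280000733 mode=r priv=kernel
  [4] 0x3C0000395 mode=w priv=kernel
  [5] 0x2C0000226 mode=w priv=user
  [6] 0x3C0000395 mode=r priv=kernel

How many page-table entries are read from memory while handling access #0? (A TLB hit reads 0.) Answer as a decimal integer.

Trace:
#0 VA=0x5038009A6 (w,kernel):
  L0: frame=0x29 idx=20 entry=0x2B007 [P=1 RW=1 US=1 PS=0]
  L1: frame=0x2B idx=28 entry=0x2D087 [P=1 RW=1 US=1 PS=1]
  ✓ 0x2D9A6 (huge @L1)  — 2 lookups
#1 VA=0x640800CED (r,kernel):
  L0: frame=0x29 idx=25 entry=0x2F007 [P=1 RW=1 US=1 PS=0]
  L1: frame=0x2F idx=4 entry=0x31087 [P=1 RW=1 US=1 PS=1]
  ✓ 0x31CED (huge @L1)  — 2 lookups
#2 VA=0x1800008FF (w,user):
  L0: frame=0x29 idx=6 entry=0x7E004 [P=0 RW=0 US=1 PS=0]
  ✗ PAGE_NOT_PRESENT  [1 reads]
#3 VA=0x280000733 (r,kernel):
  L0: frame=0x29 idx=10 entry=0x1D006 [P=0 RW=1 US=1 PS=0]
  ✗ PAGE_NOT_PRESENT  [1 reads]
#4 VA=0x3C0000395 (w,kernel):
  L0: frame=0x29 idx=15 entry=0x35087 [P=1 RW=1 US=1 PS=1]
  ✓ 0x35395 (huge @L0)  — 1 lookups
#5 VA=0x2C0000226 (w,user):
  L0: frame=0x29 idx=11 entry=0x36004 [P=0 RW=0 US=1 PS=0]
  ✗ PAGE_NOT_PRESENT  [1 reads]
#6 VA=0x3C0000395 (r,kernel):
  TLB hit vpn=0x3C0000 → PA=0x35395

Entries read for #0: 2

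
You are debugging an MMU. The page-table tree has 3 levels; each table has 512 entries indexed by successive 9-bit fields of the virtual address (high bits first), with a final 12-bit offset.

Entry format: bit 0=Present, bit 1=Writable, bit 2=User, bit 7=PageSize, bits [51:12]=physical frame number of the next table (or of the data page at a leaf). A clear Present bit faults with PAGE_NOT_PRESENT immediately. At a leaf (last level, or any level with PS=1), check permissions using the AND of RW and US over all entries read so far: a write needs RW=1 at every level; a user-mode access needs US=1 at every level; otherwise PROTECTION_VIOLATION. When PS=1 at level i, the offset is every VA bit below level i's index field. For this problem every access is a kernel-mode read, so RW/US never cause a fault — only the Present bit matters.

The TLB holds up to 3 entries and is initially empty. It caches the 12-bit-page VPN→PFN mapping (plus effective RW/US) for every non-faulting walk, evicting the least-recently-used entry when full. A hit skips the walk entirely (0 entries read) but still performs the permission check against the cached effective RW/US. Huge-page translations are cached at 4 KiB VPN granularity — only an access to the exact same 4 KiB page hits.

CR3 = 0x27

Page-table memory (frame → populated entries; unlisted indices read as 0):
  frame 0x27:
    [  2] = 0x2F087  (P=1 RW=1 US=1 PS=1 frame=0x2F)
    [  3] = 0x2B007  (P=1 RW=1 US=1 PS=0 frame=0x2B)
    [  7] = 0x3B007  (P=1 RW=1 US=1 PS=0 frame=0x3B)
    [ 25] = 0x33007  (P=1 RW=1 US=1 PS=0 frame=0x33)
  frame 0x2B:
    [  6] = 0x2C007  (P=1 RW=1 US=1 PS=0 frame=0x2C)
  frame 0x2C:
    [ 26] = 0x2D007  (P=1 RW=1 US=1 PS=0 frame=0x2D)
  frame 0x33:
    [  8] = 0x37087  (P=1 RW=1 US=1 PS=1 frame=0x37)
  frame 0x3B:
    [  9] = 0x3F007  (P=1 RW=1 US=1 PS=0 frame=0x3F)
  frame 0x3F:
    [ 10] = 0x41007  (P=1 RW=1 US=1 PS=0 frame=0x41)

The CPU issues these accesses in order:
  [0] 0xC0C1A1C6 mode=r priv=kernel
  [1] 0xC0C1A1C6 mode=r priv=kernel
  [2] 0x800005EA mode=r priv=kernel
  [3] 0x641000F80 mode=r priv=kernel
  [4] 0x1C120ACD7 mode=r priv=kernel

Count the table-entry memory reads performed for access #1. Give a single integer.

Per-access translation:
#0 VA=0xC0C1A1C6 (r,kernel):
  [0] read 0x27 idx=3: raw=0x2B007 flags P=1 W=1 U=1 S=0
  [1] read 0x2B idx=6: raw=0x2C007 flags P=1 W=1 U=1 S=0
  [2] read 0x2C idx=26: raw=0x2D007 flags P=1 W=1 U=1 S=0
  → PA=0x2D1C6  (3 entries read)
#1 VA=0xC0C1A1C6 (r,kernel):
  TLB hit vpn=0xC0C1A → PA=0x2D1C6
#2 VA=0x800005EA (r,kernel):
  [0] read 0x27 idx=2: raw=0x2F087 flags P=1 W=1 U=1 S=1
  → PA=0x2F5EA (huge @L0)  (1 entries read)
#3 VA=0x641000F80 (r,kernel):
  [0] read 0x27 idx=25: raw=0x33007 flags P=1 W=1 U=1 S=0
  [1] read 0x33 idx=8: raw=0x37087 flags P=1 W=1 U=1 S=1
  → PA=0x37F80 (huge @L1)  (2 entries read)
#4 VA=0x1C120ACD7 (r,kernel):
  [0] read 0x27 idx=7: raw=0x3B007 flags P=1 W=1 U=1 S=0
  [1] read 0x3B idx=9: raw=0x3F007 flags P=1 W=1 U=1 S=0
  [2] read 0x3F idx=10: raw=0x41007 flags P=1 W=1 U=1 S=0
  → PA=0x41CD7  (3 entries read)

Entries read for #1: 0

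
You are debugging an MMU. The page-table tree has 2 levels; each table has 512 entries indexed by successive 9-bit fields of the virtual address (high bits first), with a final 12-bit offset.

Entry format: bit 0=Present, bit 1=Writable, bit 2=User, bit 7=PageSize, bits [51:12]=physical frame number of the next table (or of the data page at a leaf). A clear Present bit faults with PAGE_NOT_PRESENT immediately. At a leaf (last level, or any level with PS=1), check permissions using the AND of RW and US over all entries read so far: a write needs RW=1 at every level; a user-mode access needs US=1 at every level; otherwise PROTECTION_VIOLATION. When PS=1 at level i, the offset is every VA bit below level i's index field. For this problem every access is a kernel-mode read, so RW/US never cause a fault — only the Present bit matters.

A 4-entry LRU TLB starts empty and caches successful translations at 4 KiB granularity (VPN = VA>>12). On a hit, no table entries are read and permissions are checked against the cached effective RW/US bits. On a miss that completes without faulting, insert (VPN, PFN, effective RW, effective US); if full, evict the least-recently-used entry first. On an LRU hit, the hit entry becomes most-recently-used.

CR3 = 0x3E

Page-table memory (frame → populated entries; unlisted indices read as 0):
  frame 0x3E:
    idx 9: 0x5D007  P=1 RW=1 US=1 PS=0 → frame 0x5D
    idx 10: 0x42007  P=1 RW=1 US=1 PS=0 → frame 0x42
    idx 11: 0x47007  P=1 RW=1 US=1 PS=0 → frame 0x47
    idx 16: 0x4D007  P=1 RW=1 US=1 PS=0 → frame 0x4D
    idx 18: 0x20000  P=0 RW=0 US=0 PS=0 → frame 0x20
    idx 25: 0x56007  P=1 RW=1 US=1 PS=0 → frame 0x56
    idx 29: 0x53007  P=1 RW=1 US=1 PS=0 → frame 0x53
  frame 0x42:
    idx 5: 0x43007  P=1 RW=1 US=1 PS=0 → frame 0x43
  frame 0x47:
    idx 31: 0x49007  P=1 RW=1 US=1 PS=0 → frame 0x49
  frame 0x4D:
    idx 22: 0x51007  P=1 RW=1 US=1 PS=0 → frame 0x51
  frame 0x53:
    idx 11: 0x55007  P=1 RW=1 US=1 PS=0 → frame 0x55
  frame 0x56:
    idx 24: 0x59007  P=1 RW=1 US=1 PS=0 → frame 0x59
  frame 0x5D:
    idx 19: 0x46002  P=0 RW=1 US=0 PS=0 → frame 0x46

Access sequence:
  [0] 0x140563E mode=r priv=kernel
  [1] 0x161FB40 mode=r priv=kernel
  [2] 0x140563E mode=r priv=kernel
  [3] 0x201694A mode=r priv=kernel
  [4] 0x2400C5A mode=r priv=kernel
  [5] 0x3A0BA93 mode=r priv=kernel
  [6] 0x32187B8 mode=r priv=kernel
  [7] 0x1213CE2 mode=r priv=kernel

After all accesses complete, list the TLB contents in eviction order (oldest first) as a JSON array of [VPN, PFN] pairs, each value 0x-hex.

Walk each access:
#0 VA=0x140563E (r,kernel):
  lvl0: tbl 0x3E, slot 10 ⇒ 0x42007 (P1/RW1/US1/PS0)
  lvl1: tbl 0x42, slot 5 ⇒ 0x43007 (P1/RW1/US1/PS0)
  ⇒ phys 0x4363E  [2 reads]
#1 VA=0x161FB40 (r,kernel):
  lvl0: tbl 0x3E, slot 11 ⇒ 0x47007 (P1/RW1/US1/PS0)
  lvl1: tbl 0x47, slot 31 ⇒ 0x49007 (P1/RW1/US1/PS0)
  ⇒ phys 0x49B40  [2 reads]
#2 VA=0x140563E (r,kernel):
  TLB hit vpn=0x1405 → PA=0x4363E
#3 VA=0x201694A (r,kernel):
  lvl0: tbl 0x3E, slot 16 ⇒ 0x4D007 (P1/RW1/US1/PS0)
  lvl1: tbl 0x4D, slot 22 ⇒ 0x51007 (P1/RW1/US1/PS0)
  ⇒ phys 0x5194A  [2 reads]
#4 VA=0x2400C5A (r,kernel):
  lvl0: tbl 0x3E, slot 18 ⇒ 0x20000 (P0/RW0/US0/PS0)
  ⇒ fault: PAGE_NOT_PRESENT  — 1 lookups
#5 VA=0x3A0BA93 (r,kernel):
  lvl0: tbl 0x3E, slot 29 ⇒ 0x53007 (P1/RW1/US1/PS0)
  lvl1: tbl 0x53, slot 11 ⇒ 0x55007 (P1/RW1/US1/PS0)
  ⇒ phys 0x55A93  [2 reads]
#6 VA=0x32187B8 (r,kernel):
  lvl0: tbl 0x3E, slot 25 ⇒ 0x56007 (P1/RW1/US1/PS0)
  lvl1: tbl 0x56, slot 24 ⇒ 0x59007 (P1/RW1/US1/PS0)
  ⇒ phys 0x597B8  [2 reads]
#7 VA=0x1213CE2 (r,kernel):
  lvl0: tbl 0x3E, slot 9 ⇒ 0x5D007 (P1/RW1/US1/PS0)
  lvl1: tbl 0x5D, slot 19 ⇒ 0x46002 (P0/RW1/US0/PS0)
  ⇒ fault: PAGE_NOT_PRESENT  — 2 lookups

TLB: [["0x1405", "0x43"], ["0x2016", "0x51"], ["0x3A0B", "0x55"], ["0x3218", "0x59"]]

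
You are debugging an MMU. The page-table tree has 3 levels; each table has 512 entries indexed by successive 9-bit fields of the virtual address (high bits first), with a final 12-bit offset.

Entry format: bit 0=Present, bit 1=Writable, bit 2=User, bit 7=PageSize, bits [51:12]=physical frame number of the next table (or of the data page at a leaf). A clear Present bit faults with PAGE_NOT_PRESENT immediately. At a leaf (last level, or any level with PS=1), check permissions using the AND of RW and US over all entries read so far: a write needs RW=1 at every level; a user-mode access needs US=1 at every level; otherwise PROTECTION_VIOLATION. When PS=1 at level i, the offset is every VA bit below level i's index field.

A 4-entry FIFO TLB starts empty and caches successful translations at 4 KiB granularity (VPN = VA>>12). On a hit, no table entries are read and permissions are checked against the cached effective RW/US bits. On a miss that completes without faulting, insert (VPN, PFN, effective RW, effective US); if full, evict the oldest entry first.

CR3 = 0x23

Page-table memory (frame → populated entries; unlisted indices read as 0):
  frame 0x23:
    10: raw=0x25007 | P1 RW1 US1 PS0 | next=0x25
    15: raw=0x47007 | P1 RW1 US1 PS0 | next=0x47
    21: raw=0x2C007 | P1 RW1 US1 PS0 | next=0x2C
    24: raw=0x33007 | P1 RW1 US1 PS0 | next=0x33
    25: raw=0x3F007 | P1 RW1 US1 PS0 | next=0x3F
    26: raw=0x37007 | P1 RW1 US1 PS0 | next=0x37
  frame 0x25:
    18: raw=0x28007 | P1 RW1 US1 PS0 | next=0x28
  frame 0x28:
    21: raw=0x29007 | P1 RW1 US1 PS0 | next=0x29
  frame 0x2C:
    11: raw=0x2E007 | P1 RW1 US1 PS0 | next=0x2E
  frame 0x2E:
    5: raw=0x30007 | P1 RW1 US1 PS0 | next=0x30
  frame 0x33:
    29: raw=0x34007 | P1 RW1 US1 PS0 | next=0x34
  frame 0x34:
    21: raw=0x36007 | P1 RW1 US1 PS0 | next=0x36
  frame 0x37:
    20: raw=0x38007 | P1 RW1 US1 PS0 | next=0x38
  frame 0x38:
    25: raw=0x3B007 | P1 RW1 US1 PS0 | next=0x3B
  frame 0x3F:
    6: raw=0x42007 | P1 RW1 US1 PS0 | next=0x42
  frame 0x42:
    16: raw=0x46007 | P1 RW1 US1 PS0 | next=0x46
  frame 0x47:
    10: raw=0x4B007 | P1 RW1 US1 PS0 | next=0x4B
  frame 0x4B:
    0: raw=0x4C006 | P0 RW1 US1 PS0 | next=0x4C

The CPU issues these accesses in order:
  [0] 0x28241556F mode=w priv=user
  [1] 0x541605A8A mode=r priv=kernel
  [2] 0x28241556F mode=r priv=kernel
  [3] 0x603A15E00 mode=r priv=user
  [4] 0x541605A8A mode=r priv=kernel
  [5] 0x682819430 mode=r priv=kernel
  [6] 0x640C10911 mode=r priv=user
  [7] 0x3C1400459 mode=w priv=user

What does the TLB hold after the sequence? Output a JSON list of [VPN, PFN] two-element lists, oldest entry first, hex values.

Per-access translation:
#0 VA=0x28241556F (w,user):
  L0 @0x23[10] → 0x25007  P=1,RW=1,US=1,PS=0
  L1 @0x25[18] → 0x28007  P=1,RW=1,US=1,PS=0
  L2 @0x28[21] → 0x29007  P=1,RW=1,US=1,PS=0
  ⇒ phys 0x2956F  [3 reads]
#1 VA=0x541605A8A (r,kernel):
  L0 @0x23[21] → 0x2C007  P=1,RW=1,US=1,PS=0
  L1 @0x2C[11] → 0x2E007  P=1,RW=1,US=1,PS=0
  L2 @0x2E[5] → 0x30007  P=1,RW=1,US=1,PS=0
  ⇒ phys 0x30A8A  [3 reads]
#2 VA=0x28241556F (r,kernel):
  TLB hit vpn=0x282415 → PA=0x2956F
#3 VA=0x603A15E00 (r,user):
  L0 @0x23[24] → 0x33007  P=1,RW=1,US=1,PS=0
  L1 @0x33[29] → 0x34007  P=1,RW=1,US=1,PS=0
  L2 @0x34[21] → 0x36007  P=1,RW=1,US=1,PS=0
  ⇒ phys 0x36E00  [3 reads]
#4 VA=0x541605A8A (r,kernel):
  TLB hit vpn=0x541605 → PA=0x30A8A
#5 VA=0x682819430 (r,kernel):
  L0 @0x23[26] → 0x37007  P=1,RW=1,US=1,PS=0
  L1 @0x37[20] → 0x38007  P=1,RW=1,US=1,PS=0
  L2 @0x38[25] → 0x3B007  P=1,RW=1,US=1,PS=0
  ⇒ phys 0x3B430  [3 reads]
#6 VA=0x640C10911 (r,user):
  L0 @0x23[25] → 0x3F007  P=1,RW=1,US=1,PS=0
  L1 @0x3F[6] → 0x42007  P=1,RW=1,US=1,PS=0
  L2 @0x42[16] → 0x46007  P=1,RW=1,US=1,PS=0
  ⇒ phys 0x46911  [3 reads]
#7 VA=0x3C1400459 (w,user):
  L0 @0x23[15] → 0x47007  P=1,RW=1,US=1,PS=0
  L1 @0x47[10] → 0x4B007  P=1,RW=1,US=1,PS=0
  L2 @0x4B[0] → 0x4C006  P=0,RW=1,US=1,PS=0
  ⇒ fault: PAGE_NOT_PRESENT  — 3 lookups

TLB: [["0x541605", "0x30"], ["0x603A15", "0x36"], ["0x682819", "0x3B"], ["0x640C10", "0x46"]]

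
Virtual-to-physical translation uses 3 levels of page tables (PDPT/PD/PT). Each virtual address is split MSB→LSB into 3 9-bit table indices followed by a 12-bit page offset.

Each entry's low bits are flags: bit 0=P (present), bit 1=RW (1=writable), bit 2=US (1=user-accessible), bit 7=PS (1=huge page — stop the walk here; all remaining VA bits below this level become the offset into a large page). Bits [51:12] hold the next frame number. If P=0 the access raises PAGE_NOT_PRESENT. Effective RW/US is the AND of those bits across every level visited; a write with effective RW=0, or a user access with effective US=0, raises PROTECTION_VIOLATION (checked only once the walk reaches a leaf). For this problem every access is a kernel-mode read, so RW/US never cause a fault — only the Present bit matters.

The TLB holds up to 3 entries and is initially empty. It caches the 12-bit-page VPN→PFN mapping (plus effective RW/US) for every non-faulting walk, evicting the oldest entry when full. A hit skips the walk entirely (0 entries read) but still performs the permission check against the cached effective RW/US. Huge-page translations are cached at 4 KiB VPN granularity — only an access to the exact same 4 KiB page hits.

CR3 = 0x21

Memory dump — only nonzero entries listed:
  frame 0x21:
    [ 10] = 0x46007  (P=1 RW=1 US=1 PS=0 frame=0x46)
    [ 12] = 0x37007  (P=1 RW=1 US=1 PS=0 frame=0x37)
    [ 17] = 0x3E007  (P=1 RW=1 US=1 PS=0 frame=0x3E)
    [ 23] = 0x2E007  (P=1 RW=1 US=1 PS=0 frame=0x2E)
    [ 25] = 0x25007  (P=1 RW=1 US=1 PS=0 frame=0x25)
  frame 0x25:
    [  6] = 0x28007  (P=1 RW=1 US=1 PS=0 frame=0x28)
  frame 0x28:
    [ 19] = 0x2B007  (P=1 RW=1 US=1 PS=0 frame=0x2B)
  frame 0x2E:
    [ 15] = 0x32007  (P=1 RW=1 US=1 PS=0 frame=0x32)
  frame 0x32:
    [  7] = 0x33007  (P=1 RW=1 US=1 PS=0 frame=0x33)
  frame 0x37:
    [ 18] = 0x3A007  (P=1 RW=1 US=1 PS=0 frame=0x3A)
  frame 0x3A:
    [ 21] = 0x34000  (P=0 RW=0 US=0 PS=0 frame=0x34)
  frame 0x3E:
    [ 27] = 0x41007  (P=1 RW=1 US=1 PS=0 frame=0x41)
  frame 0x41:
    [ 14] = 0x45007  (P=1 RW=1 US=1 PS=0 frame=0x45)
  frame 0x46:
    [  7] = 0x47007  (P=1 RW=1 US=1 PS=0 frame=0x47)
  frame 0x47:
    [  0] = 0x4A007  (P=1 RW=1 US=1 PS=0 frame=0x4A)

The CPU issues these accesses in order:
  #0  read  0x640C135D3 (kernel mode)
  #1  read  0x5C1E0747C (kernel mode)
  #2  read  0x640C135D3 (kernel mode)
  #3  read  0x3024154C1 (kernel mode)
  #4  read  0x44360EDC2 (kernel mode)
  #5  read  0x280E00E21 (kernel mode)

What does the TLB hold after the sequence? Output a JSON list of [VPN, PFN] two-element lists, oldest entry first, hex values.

Per-access translation:
#0 VA=0x640C135D3 (r,kernel):
  [0] read 0x21 idx=25: raw=0x25007 flags P=1 W=1 U=1 S=0
  [1] read 0x25 idx=6: raw=0x28007 flags P=1 W=1 U=1 S=0
  [2] read 0x28 idx=19: raw=0x2B007 flags P=1 W=1 U=1 S=0
  ✓ 0x2B5D3  — 3 lookups
#1 VA=0x5C1E0747C (r,kernel):
  [0] read 0x21 idx=23: raw=0x2E007 flags P=1 W=1 U=1 S=0
  [1] read 0x2E idx=15: raw=0x32007 flags P=1 W=1 U=1 S=0
  [2] read 0x32 idx=7: raw=0x33007 flags P=1 W=1 U=1 S=0
  ✓ 0x3347C  — 3 lookups
#2 VA=0x640C135D3 (r,kernel):
  TLB hit vpn=0x640C13 → PA=0x2B5D3
#3 VA=0x3024154C1 (r,kernel):
  [0] read 0x21 idx=12: raw=0x37007 flags P=1 W=1 U=1 S=0
  [1] read 0x37 idx=18: raw=0x3A007 flags P=1 W=1 U=1 S=0
  [2] read 0x3A idx=21: raw=0x34000 flags P=0 W=0 U=0 S=0
  ✗ PAGE_NOT_PRESENT  [3 reads]
#4 VA=0x44360EDC2 (r,kernel):
  [0] read 0x21 idx=17: raw=0x3E007 flags P=1 W=1 U=1 S=0
  [1] read 0x3E idx=27: raw=0x41007 flags P=1 W=1 U=1 S=0
  [2] read 0x41 idx=14: raw=0x45007 flags P=1 W=1 U=1 S=0
  ✓ 0x45DC2  — 3 lookups
#5 VA=0x280E00E21 (r,kernel):
  [0] read 0x21 idx=10: raw=0x46007 flags P=1 W=1 U=1 S=0
  [1] read 0x46 idx=7: raw=0x47007 flags P=1 W=1 U=1 S=0
  [2] read 0x47 idx=0: raw=0x4A007 flags P=1 W=1 U=1 S=0
  ✓ 0x4AE21  — 3 lookups

TLB: [["0x5C1E07", "0x33"], ["0x44360E", "0x45"], ["0x280E00", "0x4A"]]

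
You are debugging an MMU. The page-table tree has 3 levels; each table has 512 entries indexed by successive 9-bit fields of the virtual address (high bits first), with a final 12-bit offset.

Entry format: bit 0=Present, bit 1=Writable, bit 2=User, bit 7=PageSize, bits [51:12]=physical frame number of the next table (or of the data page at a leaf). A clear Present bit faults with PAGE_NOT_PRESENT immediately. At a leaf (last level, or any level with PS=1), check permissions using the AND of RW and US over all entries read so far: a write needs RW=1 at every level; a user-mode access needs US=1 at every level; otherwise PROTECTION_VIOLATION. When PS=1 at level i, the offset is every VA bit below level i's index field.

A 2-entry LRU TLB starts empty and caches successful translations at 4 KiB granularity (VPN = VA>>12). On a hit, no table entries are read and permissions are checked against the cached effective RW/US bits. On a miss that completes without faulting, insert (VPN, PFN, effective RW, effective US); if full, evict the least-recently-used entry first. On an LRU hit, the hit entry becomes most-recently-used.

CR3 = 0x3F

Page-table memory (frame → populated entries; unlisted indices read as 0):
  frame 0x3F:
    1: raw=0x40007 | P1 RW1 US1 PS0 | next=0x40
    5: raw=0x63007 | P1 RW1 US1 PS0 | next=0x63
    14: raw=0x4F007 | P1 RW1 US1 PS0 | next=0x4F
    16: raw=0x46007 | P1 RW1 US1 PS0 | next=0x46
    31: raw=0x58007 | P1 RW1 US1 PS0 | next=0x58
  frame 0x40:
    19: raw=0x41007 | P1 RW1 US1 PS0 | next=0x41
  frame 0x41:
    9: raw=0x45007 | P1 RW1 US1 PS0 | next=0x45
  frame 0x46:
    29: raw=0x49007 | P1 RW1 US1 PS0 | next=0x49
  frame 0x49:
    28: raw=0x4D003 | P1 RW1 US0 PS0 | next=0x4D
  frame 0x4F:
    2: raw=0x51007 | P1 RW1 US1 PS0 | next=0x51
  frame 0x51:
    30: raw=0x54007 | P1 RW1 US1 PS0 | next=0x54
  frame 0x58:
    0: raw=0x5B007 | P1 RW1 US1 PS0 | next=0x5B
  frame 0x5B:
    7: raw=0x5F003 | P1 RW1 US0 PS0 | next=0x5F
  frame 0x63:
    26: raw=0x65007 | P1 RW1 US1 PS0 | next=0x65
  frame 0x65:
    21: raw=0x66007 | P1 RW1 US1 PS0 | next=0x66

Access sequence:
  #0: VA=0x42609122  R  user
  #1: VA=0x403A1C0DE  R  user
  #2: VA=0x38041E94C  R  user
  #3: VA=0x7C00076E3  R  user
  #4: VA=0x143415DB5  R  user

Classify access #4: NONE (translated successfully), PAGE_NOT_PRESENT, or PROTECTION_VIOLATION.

Per-access translation:
#0 VA=0x42609122 (r,user):
  [0] read 0x3F idx=1: raw=0x40007 flags P=1 W=1 U=1 S=0
  [1] read 0x40 idx=19: raw=0x41007 flags P=1 W=1 U=1 S=0
  [2] read 0x41 idx=9: raw=0x45007 flags P=1 W=1 U=1 S=0
  ✓ 0x45122  — 3 lookups
#1 VA=0x403A1C0DE (r,user):
  [0] read 0x3F idx=16: raw=0x46007 flags P=1 W=1 U=1 S=0
  [1] read 0x46 idx=29: raw=0x49007 flags P=1 W=1 U=1 S=0
  [2] read 0x49 idx=28: raw=0x4D003 flags P=1 W=1 U=0 S=0
  ✗ PROTECTION_VIOLATION  [3 reads]
#2 VA=0x38041E94C (r,user):
  [0] read 0x3F idx=14: raw=0x4F007 flags P=1 W=1 U=1 S=0
  [1] read 0x4F idx=2: raw=0x51007 flags P=1 W=1 U=1 S=0
  [2] read 0x51 idx=30: raw=0x54007 flags P=1 W=1 U=1 S=0
  ✓ 0x5494C  — 3 lookups
#3 VA=0x7C00076E3 (r,user):
  [0] read 0x3F idx=31: raw=0x58007 flags P=1 W=1 U=1 S=0
  [1] read 0x58 idx=0: raw=0x5B007 flags P=1 W=1 U=1 S=0
  [2] read 0x5B idx=7: raw=0x5F003 flags P=1 W=1 U=0 S=0
  ✗ PROTECTION_VIOLATION  [3 reads]
#4 VA=0x143415DB5 (r,user):
  [0] read 0x3F idx=5: raw=0x63007 flags P=1 W=1 U=1 S=0
  [1] read 0x63 idx=26: raw=0x65007 flags P=1 W=1 U=1 S=0
  [2] read 0x65 idx=21: raw=0x66007 flags P=1 W=1 U=1 S=0
  ✓ 0x66DB5  — 3 lookups

Access #4 fault: NONE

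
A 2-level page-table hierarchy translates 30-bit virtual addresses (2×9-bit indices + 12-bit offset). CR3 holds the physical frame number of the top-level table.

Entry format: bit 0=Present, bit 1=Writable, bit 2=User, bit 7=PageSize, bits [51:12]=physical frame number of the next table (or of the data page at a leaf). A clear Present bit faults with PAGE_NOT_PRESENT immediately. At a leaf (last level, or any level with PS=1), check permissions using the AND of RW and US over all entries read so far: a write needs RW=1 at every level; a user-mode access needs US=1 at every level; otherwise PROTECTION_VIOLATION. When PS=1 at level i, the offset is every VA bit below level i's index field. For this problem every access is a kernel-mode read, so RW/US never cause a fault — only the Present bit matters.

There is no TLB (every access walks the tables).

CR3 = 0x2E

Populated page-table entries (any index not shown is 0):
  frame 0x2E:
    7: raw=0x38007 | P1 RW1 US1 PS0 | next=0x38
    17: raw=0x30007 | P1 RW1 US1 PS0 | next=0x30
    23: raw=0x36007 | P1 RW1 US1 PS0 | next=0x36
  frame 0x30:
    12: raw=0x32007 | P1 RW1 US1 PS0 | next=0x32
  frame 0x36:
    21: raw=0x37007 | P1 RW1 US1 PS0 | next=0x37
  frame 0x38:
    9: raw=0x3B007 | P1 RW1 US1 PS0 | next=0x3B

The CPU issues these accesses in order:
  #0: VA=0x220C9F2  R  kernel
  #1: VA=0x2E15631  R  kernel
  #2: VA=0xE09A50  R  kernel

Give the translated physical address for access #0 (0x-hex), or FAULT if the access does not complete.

Trace:
#0 VA=0x220C9F2 (r,kernel):
  L0: frame=0x2E idx=17 entry=0x30007 [P=1 RW=1 US=1 PS=0]
  L1: frame=0x30 idx=12 entry=0x32007 [P=1 RW=1 US=1 PS=0]
  ✓ 0x329F2  — 2 lookups
#1 VA=0x2E15631 (r,kernel):
  L0: frame=0x2E idx=23 entry=0x36007 [P=1 RW=1 US=1 PS=0]
  L1: frame=0x36 idx=21 entry=0x37007 [P=1 RW=1 US=1 PS=0]
  ✓ 0x37631  — 2 lookups
#2 VA=0xE09A50 (r,kernel):
  L0: frame=0x2E idx=7 entry=0x38007 [P=1 RW=1 US=1 PS=0]
  L1: frame=0x38 idx=9 entry=0x3B007 [P=1 RW=1 US=1 PS=0]
  ✓ 0x3BA50  — 2 lookups

Access #0 PA: 0x329F2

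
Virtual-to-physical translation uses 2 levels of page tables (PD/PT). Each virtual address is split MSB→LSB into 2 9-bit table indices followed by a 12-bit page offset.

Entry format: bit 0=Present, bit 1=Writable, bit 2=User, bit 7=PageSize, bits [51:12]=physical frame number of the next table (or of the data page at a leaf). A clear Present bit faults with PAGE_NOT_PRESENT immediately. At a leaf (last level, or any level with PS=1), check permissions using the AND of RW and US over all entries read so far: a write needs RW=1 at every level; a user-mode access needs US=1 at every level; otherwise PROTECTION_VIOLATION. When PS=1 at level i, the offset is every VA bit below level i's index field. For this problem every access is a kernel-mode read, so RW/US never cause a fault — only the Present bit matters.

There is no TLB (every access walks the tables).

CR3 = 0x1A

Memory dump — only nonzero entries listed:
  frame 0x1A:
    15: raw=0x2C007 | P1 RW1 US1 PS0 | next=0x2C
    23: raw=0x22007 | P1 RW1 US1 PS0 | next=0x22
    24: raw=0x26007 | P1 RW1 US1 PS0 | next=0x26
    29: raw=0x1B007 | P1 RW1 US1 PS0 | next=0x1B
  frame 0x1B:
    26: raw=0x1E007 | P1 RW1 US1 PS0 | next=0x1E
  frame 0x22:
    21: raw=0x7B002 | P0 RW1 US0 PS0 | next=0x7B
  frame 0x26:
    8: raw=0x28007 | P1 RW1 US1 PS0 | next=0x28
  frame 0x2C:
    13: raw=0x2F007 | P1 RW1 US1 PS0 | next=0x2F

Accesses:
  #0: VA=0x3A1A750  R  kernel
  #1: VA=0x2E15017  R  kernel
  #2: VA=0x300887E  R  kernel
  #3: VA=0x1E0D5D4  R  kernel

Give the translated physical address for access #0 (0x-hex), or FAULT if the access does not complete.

Trace:
#0 VA=0x3A1A750 (r,kernel):
  L0 @0x1A[29] → 0x1B007  P=1,RW=1,US=1,PS=0
  L1 @0x1B[26] → 0x1E007  P=1,RW=1,US=1,PS=0
  ⇒ phys 0x1E750  [2 reads]
#1 VA=0x2E15017 (r,kernel):
  L0 @0x1A[23] → 0x22007  P=1,RW=1,US=1,PS=0
  L1 @0x22[21] → 0x7B002  P=0,RW=1,US=0,PS=0
  ✗ PAGE_NOT_PRESENT  [2 reads]
#2 VA=0x300887E (r,kernel):
  L0 @0x1A[24] → 0x26007  P=1,RW=1,US=1,PS=0
  L1 @0x26[8] → 0x28007  P=1,RW=1,US=1,PS=0
  ⇒ phys 0x2887E  [2 reads]
#3 VA=0x1E0D5D4 (r,kernel):
  L0 @0x1A[15] → 0x2C007  P=1,RW=1,US=1,PS=0
  L1 @0x2C[13] → 0x2F007  P=1,RW=1,US=1,PS=0
  ⇒ phys 0x2F5D4  [2 reads]

Access #0 PA: 0x1E750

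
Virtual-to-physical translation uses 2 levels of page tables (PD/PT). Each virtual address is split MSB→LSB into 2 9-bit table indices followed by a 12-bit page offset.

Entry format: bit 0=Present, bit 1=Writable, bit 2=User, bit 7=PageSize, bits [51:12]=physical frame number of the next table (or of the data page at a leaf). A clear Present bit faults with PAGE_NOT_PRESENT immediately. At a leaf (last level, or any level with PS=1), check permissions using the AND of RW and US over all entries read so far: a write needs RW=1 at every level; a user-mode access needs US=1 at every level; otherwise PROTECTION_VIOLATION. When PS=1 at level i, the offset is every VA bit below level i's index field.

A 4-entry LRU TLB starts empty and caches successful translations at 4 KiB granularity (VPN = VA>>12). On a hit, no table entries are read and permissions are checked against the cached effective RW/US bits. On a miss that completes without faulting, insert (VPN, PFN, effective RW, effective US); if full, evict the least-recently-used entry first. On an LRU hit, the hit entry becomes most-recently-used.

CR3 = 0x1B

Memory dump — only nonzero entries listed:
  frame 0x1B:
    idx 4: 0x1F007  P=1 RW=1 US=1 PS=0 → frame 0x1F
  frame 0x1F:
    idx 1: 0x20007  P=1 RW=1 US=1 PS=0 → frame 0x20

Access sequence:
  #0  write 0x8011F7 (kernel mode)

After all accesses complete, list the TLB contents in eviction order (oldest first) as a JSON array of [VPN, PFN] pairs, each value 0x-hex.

Trace:
#0 VA=0x8011F7 (w,kernel):
  L0: frame=0x1B idx=4 entry=0x1F007 [P=1 RW=1 US=1 PS=0]
  L1: frame=0x1F idx=1 entry=0x20007 [P=1 RW=1 US=1 PS=0]
  ⇒ phys 0x201F7  [2 reads]

TLB: [["0x801", "0x20"]]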